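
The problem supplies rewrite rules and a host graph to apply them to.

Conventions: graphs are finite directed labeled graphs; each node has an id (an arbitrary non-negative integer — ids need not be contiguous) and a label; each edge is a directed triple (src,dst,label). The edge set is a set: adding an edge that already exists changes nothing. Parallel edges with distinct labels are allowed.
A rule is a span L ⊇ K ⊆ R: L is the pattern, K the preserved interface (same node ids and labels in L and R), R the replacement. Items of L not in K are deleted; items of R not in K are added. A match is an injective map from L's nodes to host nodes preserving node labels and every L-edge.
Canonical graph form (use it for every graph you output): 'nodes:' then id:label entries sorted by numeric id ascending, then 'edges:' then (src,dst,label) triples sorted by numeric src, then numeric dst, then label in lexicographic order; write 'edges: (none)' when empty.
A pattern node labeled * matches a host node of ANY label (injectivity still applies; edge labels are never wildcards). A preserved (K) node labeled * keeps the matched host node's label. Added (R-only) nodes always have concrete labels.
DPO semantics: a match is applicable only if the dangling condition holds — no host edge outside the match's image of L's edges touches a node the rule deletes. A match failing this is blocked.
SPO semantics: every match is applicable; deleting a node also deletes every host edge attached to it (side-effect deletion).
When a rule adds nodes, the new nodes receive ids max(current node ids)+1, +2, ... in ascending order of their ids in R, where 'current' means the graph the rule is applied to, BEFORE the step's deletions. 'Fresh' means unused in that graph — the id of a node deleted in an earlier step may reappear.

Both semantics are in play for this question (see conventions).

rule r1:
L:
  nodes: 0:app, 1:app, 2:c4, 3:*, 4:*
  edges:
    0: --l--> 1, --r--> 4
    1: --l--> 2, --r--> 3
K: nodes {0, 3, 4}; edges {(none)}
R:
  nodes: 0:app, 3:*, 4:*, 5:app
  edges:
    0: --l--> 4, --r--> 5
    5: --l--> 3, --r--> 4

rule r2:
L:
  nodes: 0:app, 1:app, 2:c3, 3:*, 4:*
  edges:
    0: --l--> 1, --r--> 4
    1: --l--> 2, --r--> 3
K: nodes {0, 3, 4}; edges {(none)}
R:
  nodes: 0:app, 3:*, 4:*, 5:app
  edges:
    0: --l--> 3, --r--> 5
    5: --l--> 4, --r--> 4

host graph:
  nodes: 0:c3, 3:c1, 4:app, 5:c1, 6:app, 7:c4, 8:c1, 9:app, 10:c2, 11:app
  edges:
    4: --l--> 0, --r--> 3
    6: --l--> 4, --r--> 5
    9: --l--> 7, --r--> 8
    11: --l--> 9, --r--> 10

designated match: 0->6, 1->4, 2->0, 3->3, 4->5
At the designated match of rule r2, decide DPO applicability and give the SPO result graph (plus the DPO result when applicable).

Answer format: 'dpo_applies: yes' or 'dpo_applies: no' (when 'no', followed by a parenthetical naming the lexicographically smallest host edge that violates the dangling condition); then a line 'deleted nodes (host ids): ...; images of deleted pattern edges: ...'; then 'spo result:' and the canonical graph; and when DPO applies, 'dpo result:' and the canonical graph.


dpo_applies: yes
deleted nodes (host ids): 0, 4; images of deleted pattern edges: (4,0,l); (4,3,r); (6,4,l); (6,5,r)
spo result:
nodes: 3:c1, 5:c1, 6:app, 7:c4, 8:c1, 9:app, 10:c2, 11:app, 12:app
edges: (6,3,l); (6,12,r); (9,7,l); (9,8,r); (11,9,l); (11,10,r); (12,5,l); (12,5,r)
dpo result:
nodes: 3:c1, 5:c1, 6:app, 7:c4, 8:c1, 9:app, 10:c2, 11:app, 12:app
edges: (6,3,l); (6,12,r); (9,7,l); (9,8,r); (11,9,l); (11,10,r); (12,5,l); (12,5,r)


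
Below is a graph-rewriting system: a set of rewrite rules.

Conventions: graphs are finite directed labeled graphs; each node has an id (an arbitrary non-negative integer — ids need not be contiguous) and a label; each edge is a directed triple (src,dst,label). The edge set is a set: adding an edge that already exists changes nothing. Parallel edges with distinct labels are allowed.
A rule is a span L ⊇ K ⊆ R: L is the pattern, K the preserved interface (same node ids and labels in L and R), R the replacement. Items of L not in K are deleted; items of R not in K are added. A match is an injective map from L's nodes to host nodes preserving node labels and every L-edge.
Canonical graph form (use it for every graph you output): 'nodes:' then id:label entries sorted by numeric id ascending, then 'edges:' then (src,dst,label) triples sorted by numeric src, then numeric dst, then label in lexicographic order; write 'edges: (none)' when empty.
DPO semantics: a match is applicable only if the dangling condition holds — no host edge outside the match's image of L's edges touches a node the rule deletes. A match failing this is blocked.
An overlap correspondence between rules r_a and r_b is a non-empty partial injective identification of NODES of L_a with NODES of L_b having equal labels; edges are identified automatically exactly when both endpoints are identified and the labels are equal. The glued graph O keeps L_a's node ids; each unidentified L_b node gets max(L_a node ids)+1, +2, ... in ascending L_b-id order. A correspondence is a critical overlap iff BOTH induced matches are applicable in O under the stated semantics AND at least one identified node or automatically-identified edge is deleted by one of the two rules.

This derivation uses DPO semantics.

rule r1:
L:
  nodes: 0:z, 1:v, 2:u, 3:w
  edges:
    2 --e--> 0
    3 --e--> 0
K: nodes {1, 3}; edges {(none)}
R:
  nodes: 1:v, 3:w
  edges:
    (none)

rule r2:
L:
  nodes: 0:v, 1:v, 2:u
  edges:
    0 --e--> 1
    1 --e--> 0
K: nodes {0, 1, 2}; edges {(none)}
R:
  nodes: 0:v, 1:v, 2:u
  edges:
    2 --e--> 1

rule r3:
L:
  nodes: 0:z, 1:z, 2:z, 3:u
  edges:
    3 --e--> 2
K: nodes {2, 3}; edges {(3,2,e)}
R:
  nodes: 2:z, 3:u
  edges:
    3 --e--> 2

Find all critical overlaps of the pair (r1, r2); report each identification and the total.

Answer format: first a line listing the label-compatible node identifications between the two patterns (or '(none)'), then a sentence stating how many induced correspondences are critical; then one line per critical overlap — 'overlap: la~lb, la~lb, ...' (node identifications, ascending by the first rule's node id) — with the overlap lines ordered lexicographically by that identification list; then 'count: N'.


label-compatible node identifications between L(r1) and L(r2): 1~0, 1~1, 2~2
3 of the induced correspondences are critical overlaps of r1 and r2.
overlap: 1~0, 2~2
overlap: 1~1, 2~2
overlap: 2~2
count: 3


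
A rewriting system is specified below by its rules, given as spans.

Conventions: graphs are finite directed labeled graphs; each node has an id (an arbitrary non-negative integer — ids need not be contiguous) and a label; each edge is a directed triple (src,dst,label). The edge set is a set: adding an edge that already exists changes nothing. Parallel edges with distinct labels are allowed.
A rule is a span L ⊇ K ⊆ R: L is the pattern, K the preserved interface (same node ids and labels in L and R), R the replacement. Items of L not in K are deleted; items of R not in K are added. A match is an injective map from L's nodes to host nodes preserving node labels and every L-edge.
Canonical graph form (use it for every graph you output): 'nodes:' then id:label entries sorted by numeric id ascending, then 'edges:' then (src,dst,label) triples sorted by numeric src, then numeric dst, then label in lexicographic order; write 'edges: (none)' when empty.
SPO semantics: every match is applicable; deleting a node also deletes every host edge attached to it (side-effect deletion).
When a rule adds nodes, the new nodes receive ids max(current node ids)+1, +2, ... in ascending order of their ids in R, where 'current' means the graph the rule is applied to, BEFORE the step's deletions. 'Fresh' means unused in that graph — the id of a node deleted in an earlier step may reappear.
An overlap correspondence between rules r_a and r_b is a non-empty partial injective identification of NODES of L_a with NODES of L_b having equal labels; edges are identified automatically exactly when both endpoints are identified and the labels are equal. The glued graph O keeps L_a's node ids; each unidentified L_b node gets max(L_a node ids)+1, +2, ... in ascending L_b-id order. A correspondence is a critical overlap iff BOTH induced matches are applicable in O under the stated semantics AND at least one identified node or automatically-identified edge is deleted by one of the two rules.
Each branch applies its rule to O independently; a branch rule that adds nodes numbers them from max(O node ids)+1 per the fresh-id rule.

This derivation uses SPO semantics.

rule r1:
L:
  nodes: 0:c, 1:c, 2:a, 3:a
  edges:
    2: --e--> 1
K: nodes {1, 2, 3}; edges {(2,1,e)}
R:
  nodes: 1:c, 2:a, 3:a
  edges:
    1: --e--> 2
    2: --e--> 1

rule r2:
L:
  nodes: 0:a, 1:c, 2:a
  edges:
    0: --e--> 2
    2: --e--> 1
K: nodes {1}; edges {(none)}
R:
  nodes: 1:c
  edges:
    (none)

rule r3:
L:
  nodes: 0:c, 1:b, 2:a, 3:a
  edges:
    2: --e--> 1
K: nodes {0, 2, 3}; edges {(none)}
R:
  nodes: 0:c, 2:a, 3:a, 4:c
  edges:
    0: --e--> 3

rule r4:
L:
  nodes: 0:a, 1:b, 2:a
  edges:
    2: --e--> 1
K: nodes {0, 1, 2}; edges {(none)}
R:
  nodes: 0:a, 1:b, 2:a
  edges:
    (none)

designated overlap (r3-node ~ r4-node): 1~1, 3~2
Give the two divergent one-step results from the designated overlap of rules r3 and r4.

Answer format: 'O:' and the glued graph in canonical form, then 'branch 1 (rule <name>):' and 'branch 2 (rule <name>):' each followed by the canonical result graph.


O:
nodes: 0:c, 1:b, 2:a, 3:a, 4:a
edges: (2,1,e); (3,1,e)
branch 1 (rule r3):
nodes: 0:c, 2:a, 3:a, 4:a, 5:c
edges: (0,3,e)
branch 2 (rule r4):
nodes: 0:c, 1:b, 2:a, 3:a, 4:a
edges: (2,1,e)


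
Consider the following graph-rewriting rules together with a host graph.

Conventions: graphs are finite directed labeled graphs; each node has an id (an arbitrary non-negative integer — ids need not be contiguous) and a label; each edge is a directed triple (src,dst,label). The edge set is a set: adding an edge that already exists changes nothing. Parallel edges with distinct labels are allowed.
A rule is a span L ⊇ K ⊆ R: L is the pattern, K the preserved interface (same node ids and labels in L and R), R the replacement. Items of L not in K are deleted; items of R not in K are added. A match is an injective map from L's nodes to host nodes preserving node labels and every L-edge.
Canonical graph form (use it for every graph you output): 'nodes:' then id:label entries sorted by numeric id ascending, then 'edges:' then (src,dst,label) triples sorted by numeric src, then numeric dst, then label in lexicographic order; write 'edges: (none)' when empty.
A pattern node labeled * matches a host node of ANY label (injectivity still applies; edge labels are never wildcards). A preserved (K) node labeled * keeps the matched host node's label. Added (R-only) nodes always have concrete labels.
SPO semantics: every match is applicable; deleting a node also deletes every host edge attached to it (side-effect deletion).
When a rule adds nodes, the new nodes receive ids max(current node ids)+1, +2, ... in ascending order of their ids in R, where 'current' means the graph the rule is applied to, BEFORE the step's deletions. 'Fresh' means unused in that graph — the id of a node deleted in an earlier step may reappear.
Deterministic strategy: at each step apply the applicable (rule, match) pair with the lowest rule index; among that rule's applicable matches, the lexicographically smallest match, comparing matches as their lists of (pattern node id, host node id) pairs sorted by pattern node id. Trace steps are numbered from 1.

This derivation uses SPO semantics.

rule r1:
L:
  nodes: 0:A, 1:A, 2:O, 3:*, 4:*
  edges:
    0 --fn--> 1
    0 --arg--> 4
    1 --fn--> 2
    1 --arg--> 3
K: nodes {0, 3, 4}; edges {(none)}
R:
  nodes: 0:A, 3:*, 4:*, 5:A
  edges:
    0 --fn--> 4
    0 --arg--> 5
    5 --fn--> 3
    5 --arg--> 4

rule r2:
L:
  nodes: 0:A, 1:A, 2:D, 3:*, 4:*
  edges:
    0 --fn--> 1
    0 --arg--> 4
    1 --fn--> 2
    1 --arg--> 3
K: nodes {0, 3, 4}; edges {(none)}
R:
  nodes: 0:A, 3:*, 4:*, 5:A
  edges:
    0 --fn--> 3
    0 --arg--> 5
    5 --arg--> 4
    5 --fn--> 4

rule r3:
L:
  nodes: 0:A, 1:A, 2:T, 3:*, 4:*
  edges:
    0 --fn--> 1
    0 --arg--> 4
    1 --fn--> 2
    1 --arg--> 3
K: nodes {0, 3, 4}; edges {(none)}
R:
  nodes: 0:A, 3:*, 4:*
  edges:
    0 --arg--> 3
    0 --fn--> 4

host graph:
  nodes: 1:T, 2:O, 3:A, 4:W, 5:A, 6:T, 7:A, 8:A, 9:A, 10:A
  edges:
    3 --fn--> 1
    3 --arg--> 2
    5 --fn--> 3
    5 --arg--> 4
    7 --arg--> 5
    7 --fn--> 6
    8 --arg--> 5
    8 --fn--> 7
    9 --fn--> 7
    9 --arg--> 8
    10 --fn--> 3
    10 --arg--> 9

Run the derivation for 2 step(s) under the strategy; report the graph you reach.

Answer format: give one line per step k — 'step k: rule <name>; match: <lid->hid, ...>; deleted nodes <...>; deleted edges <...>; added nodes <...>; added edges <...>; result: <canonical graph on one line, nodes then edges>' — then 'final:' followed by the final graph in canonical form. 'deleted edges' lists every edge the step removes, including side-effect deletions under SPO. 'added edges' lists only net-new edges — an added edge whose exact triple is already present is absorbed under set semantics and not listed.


step 1: rule r3; match: 0->5, 1->3, 2->1, 3->2, 4->4; deleted nodes 1, 3; deleted edges (3,1,fn); (3,2,arg); (5,3,fn); (5,4,arg); (10,3,fn); added nodes (none); added edges (5,2,arg); (5,4,fn); result: nodes: 2:O, 4:W, 5:A, 6:T, 7:A, 8:A, 9:A, 10:A edges: (5,2,arg); (5,4,fn); (7,5,arg); (7,6,fn); (8,5,arg); (8,7,fn); (9,7,fn); (9,8,arg); (10,9,arg)
step 2: rule r3; match: 0->9, 1->7, 2->6, 3->5, 4->8; deleted nodes 6, 7; deleted edges (7,5,arg); (7,6,fn); (8,7,fn); (9,7,fn); (9,8,arg); added nodes (none); added edges (9,5,arg); (9,8,fn); result: nodes: 2:O, 4:W, 5:A, 8:A, 9:A, 10:A edges: (5,2,arg); (5,4,fn); (8,5,arg); (9,5,arg); (9,8,fn); (10,9,arg)
final:
nodes: 2:O, 4:W, 5:A, 8:A, 9:A, 10:A
edges: (5,2,arg); (5,4,fn); (8,5,arg); (9,5,arg); (9,8,fn); (10,9,arg)


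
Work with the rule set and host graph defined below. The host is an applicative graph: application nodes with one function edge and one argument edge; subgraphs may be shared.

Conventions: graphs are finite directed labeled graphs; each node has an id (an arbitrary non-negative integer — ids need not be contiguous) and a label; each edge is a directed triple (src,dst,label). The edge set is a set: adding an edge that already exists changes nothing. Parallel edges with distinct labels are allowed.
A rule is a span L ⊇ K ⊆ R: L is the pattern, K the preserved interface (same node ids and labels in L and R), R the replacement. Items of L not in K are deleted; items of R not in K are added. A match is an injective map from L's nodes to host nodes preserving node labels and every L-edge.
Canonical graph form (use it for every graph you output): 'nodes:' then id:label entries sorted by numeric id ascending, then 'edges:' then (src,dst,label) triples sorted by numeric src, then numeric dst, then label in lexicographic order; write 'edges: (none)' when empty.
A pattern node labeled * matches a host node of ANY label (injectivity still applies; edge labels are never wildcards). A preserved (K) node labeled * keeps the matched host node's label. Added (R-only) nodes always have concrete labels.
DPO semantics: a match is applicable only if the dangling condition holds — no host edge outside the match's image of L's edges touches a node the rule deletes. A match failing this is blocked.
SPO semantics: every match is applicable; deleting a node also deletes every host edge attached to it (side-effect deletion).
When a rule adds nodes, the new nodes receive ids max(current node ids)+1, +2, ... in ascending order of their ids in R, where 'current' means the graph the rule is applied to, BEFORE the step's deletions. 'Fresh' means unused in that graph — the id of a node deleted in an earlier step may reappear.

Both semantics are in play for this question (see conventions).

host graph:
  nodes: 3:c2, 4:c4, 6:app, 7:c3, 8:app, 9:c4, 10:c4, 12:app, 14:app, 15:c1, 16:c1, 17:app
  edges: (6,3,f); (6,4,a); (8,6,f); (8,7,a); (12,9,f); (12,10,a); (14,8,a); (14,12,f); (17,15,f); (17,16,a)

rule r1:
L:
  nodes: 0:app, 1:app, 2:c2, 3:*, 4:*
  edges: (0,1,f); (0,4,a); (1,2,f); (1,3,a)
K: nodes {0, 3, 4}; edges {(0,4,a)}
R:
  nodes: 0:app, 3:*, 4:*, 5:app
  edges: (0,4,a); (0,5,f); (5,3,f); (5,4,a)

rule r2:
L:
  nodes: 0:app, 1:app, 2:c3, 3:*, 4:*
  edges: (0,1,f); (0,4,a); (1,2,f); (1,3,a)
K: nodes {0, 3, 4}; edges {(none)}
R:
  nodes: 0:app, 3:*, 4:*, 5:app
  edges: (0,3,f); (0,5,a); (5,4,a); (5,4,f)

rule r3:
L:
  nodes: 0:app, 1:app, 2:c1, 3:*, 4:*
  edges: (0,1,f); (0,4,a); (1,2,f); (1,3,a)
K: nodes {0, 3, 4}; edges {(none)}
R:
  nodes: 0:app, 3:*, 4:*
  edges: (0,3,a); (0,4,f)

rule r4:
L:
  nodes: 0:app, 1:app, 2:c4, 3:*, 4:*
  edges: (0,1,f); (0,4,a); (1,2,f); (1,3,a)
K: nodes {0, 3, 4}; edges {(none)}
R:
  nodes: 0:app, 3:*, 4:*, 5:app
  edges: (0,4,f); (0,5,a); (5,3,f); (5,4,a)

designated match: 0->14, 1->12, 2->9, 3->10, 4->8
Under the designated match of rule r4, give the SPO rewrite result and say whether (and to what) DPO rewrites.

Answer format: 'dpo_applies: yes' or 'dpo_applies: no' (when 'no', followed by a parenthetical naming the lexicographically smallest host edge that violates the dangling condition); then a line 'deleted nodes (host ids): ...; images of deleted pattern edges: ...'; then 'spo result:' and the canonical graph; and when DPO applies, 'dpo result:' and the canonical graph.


dpo_applies: yes
deleted nodes (host ids): 9, 12; images of deleted pattern edges: (12,9,f); (12,10,a); (14,8,a); (14,12,f)
spo result:
nodes: 3:c2, 4:c4, 6:app, 7:c3, 8:app, 10:c4, 14:app, 15:c1, 16:c1, 17:app, 18:app
edges: (6,3,f); (6,4,a); (8,6,f); (8,7,a); (14,8,f); (14,18,a); (17,15,f); (17,16,a); (18,8,a); (18,10,f)
dpo result:
nodes: 3:c2, 4:c4, 6:app, 7:c3, 8:app, 10:c4, 14:app, 15:c1, 16:c1, 17:app, 18:app
edges: (6,3,f); (6,4,a); (8,6,f); (8,7,a); (14,8,f); (14,18,a); (17,15,f); (17,16,a); (18,8,a); (18,10,f)


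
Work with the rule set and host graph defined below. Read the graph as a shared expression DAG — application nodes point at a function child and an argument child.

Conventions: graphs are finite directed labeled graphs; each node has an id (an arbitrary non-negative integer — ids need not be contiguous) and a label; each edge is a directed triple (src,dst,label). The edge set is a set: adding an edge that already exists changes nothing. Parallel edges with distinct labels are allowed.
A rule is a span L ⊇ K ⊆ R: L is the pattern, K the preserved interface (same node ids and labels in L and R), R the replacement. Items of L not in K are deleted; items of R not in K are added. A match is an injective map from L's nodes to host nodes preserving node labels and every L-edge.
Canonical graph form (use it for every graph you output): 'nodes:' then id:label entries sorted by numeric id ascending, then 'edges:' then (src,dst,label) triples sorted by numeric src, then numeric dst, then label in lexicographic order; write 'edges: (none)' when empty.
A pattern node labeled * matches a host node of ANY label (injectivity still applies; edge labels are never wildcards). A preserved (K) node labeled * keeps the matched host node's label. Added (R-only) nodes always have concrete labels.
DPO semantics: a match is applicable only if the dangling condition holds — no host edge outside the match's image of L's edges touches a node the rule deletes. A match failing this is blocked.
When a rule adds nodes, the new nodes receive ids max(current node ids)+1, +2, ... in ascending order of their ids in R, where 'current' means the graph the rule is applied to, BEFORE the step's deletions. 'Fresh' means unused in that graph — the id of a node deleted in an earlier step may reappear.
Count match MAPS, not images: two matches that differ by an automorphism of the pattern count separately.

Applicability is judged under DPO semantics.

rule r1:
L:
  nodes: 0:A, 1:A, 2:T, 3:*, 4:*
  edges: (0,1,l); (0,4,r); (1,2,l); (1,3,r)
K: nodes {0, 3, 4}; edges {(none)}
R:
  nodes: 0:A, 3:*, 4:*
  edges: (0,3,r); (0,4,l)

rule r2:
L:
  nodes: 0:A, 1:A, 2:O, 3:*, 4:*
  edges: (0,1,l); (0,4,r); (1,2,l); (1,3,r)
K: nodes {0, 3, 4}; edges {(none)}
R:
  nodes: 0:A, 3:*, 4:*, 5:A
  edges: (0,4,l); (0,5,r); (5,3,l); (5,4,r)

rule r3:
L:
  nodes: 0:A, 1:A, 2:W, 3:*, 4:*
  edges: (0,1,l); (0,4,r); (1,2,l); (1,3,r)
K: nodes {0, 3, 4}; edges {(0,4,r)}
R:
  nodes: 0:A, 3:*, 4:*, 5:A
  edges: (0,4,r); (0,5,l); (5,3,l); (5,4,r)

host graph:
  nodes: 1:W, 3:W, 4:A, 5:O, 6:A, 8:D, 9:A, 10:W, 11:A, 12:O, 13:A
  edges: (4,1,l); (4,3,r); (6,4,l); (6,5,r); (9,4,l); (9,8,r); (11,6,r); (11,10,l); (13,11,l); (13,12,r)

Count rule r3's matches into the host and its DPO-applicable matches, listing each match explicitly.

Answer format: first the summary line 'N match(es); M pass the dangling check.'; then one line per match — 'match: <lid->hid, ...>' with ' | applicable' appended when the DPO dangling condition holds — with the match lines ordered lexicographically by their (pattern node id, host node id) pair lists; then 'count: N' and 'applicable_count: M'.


3 match(es); 1 pass the dangling check.
match: 0->6, 1->4, 2->1, 3->3, 4->5
match: 0->9, 1->4, 2->1, 3->3, 4->8
match: 0->13, 1->11, 2->10, 3->6, 4->12 | applicable
count: 3
applicable_count: 1


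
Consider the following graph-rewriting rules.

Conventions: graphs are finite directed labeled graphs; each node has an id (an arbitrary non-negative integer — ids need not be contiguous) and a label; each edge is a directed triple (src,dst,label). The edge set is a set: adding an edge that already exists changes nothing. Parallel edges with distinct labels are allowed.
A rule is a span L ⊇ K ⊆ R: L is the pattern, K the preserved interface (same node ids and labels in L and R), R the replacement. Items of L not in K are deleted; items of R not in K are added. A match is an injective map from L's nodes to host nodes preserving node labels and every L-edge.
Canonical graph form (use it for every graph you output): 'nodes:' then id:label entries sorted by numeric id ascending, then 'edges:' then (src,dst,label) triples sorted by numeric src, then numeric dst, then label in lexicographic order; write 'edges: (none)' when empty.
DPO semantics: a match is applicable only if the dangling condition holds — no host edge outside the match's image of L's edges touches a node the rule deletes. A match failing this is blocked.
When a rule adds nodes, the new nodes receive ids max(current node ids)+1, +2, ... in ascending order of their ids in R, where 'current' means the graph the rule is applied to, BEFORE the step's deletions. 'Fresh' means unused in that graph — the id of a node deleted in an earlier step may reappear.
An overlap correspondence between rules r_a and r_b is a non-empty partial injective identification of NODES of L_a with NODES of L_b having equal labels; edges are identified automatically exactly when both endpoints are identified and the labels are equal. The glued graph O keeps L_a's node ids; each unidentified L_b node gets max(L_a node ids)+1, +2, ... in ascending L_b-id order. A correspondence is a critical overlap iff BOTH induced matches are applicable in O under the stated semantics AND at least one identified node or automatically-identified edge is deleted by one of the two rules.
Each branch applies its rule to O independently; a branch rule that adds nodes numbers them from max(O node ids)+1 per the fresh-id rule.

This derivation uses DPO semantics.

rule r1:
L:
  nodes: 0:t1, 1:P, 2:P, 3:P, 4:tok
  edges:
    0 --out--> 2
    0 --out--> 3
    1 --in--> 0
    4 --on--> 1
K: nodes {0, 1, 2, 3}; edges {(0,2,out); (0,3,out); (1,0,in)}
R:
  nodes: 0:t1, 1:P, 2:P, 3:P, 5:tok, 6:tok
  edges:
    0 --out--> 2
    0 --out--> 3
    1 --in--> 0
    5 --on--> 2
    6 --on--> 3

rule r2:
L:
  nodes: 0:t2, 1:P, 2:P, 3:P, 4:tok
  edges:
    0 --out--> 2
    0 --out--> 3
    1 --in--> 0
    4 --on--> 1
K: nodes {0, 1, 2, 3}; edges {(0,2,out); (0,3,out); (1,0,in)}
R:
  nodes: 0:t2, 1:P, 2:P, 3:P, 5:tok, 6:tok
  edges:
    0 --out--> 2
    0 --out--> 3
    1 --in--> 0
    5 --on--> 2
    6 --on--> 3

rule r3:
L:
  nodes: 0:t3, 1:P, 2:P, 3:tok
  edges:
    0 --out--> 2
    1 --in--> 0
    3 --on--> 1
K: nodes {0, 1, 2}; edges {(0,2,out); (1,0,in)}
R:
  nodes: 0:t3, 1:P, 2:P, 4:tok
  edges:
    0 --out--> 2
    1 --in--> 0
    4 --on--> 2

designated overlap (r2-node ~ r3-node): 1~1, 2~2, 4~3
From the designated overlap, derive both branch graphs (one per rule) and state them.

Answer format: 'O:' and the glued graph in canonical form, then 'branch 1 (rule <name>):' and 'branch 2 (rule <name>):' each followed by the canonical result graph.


O:
nodes: 0:t2, 1:P, 2:P, 3:P, 4:tok, 5:t3
edges: (0,2,out); (0,3,out); (1,0,in); (1,5,in); (4,1,on); (5,2,out)
branch 1 (rule r2):
nodes: 0:t2, 1:P, 2:P, 3:P, 5:t3, 6:tok, 7:tok
edges: (0,2,out); (0,3,out); (1,0,in); (1,5,in); (5,2,out); (6,2,on); (7,3,on)
branch 2 (rule r3):
nodes: 0:t2, 1:P, 2:P, 3:P, 5:t3, 6:tok
edges: (0,2,out); (0,3,out); (1,0,in); (1,5,in); (5,2,out); (6,2,on)


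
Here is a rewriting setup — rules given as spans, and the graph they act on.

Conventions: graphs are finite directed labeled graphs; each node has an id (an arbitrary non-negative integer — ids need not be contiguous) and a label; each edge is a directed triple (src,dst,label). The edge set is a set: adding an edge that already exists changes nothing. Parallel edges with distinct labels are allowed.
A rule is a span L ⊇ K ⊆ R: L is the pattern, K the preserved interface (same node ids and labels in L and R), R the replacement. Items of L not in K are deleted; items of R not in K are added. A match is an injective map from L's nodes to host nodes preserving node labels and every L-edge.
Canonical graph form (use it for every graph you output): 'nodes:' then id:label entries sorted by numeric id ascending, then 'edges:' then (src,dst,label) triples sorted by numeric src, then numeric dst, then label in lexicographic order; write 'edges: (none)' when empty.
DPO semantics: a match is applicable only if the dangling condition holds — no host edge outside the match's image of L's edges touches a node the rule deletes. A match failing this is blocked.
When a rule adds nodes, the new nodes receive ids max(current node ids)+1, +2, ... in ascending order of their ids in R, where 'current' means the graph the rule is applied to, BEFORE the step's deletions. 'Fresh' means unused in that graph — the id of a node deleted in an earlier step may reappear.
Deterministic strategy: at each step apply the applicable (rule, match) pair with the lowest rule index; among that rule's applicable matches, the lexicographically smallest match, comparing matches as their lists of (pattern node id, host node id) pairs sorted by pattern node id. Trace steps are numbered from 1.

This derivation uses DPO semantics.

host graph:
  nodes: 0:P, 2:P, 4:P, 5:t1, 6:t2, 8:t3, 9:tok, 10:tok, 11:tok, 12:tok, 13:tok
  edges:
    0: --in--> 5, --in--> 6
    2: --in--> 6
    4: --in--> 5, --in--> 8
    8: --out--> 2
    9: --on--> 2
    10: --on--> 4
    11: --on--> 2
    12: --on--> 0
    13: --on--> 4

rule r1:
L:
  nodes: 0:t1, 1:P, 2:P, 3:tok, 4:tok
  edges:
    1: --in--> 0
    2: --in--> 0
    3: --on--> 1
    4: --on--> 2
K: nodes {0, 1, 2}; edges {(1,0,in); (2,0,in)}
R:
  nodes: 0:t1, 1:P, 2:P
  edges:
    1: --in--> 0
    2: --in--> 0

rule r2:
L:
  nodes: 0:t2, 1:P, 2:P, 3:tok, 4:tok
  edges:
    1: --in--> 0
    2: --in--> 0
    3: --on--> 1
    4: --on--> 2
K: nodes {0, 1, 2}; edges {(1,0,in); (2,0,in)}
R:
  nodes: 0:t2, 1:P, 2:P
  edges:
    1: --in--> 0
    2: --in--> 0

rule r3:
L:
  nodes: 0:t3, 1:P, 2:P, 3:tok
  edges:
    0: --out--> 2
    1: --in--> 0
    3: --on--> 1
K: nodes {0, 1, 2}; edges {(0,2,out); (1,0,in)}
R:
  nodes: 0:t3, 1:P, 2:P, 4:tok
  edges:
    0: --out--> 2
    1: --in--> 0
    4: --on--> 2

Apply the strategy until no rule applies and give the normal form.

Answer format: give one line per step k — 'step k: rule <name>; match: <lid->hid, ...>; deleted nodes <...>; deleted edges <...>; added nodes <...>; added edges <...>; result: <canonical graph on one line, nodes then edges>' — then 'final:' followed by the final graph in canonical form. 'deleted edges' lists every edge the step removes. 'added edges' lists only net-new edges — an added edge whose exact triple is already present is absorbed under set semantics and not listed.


step 1: rule r1; match: 0->5, 1->0, 2->4, 3->12, 4->10; deleted nodes 10, 12; deleted edges (10,4,on); (12,0,on); added nodes (none); added edges (none); result: nodes: 0:P, 2:P, 4:P, 5:t1, 6:t2, 8:t3, 9:tok, 11:tok, 13:tok edges: (0,5,in); (0,6,in); (2,6,in); (4,5,in); (4,8,in); (8,2,out); (9,2,on); (11,2,on); (13,4,on)
step 2: rule r3; match: 0->8, 1->4, 2->2, 3->13; deleted nodes 13; deleted edges (13,4,on); added nodes 14; added edges (14,2,on); result: nodes: 0:P, 2:P, 4:P, 5:t1, 6:t2, 8:t3, 9:tok, 11:tok, 14:tok edges: (0,5,in); (0,6,in); (2,6,in); (4,5,in); (4,8,in); (8,2,out); (9,2,on); (11,2,on); (14,2,on)
final:
nodes: 0:P, 2:P, 4:P, 5:t1, 6:t2, 8:t3, 9:tok, 11:tok, 14:tok
edges: (0,5,in); (0,6,in); (2,6,in); (4,5,in); (4,8,in); (8,2,out); (9,2,on); (11,2,on); (14,2,on)


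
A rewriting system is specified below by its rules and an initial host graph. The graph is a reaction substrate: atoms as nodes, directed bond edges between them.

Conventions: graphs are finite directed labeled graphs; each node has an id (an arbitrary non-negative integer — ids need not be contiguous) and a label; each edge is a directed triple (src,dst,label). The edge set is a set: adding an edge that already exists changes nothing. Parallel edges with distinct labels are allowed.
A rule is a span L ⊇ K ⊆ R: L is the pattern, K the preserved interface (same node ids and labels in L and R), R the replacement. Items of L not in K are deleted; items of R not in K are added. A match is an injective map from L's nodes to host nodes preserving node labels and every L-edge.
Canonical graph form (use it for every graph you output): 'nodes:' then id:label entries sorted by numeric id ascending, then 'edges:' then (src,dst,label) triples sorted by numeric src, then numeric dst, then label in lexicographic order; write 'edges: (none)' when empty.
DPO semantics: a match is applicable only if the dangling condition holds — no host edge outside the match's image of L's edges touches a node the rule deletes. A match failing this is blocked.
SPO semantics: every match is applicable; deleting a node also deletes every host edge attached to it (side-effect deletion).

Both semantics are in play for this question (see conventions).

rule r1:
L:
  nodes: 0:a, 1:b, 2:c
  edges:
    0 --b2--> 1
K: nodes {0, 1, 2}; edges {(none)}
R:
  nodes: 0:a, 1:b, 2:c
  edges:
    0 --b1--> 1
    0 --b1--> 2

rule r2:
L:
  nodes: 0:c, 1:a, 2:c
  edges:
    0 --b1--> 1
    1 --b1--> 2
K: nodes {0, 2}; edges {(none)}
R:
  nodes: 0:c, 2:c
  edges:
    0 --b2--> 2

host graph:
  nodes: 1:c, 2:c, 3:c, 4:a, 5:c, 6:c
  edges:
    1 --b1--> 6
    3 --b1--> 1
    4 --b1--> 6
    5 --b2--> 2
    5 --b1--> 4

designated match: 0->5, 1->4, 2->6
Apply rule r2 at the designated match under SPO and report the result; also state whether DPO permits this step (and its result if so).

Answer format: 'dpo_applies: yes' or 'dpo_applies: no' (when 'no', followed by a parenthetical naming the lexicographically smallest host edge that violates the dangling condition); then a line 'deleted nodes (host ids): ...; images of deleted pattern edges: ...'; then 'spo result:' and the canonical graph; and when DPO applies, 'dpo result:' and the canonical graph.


dpo_applies: yes
deleted nodes (host ids): 4; images of deleted pattern edges: (4,6,b1); (5,4,b1)
spo result:
nodes: 1:c, 2:c, 3:c, 5:c, 6:c
edges: (1,6,b1); (3,1,b1); (5,2,b2); (5,6,b2)
dpo result:
nodes: 1:c, 2:c, 3:c, 5:c, 6:c
edges: (1,6,b1); (3,1,b1); (5,2,b2); (5,6,b2)


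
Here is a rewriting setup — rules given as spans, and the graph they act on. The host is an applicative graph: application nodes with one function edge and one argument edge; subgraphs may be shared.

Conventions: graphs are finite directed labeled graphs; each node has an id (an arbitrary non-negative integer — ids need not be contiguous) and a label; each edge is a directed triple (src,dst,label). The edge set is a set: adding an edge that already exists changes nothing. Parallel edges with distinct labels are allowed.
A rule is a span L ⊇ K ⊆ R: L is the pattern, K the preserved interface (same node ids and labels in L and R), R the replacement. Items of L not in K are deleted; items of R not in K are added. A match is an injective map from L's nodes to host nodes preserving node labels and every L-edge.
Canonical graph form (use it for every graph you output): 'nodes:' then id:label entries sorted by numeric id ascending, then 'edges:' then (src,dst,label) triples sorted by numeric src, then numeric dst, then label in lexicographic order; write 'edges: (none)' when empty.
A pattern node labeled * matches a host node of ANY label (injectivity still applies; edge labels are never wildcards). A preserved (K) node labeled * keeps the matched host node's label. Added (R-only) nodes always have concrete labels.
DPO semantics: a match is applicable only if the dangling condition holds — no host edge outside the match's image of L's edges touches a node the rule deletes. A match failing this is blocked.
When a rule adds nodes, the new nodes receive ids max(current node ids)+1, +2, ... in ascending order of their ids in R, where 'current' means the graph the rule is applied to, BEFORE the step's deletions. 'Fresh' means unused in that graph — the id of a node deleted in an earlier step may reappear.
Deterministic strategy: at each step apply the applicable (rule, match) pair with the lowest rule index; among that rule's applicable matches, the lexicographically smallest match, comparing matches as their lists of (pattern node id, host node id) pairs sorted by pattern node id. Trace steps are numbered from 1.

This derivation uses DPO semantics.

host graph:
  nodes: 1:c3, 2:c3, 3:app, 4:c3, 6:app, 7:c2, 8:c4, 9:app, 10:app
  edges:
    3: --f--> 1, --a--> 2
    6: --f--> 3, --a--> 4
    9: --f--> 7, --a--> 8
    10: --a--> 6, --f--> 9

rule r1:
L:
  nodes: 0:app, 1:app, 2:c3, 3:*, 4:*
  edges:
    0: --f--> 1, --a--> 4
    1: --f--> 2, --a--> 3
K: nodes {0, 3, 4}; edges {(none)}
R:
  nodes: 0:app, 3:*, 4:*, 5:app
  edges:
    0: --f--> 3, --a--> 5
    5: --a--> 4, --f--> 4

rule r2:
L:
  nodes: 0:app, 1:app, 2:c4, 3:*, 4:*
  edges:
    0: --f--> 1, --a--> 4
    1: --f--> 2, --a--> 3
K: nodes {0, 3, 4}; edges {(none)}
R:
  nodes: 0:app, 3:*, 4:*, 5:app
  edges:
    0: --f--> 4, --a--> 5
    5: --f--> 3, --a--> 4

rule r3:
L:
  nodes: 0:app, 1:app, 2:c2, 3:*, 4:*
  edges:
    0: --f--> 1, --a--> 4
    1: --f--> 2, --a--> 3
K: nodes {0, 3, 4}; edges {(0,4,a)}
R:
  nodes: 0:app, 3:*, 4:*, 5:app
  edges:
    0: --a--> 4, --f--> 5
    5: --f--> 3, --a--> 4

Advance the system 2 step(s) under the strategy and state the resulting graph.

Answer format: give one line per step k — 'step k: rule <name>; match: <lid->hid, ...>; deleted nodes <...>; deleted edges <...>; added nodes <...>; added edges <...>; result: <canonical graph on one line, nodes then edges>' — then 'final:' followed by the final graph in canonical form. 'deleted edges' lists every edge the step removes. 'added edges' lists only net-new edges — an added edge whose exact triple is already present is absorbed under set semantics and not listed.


step 1: rule r1; match: 0->6, 1->3, 2->1, 3->2, 4->4; deleted nodes 1, 3; deleted edges (3,1,f); (3,2,a); (6,3,f); (6,4,a); added nodes 11; added edges (6,2,f); (6,11,a); (11,4,a); (11,4,f); result: nodes: 2:c3, 4:c3, 6:app, 7:c2, 8:c4, 9:app, 10:app, 11:app edges: (6,2,f); (6,11,a); (9,7,f); (9,8,a); (10,6,a); (10,9,f); (11,4,a); (11,4,f)
step 2: rule r3; match: 0->10, 1->9, 2->7, 3->8, 4->6; deleted nodes 7, 9; deleted edges (9,7,f); (9,8,a); (10,9,f); added nodes 12; added edges (10,12,f); (12,6,a); (12,8,f); result: nodes: 2:c3, 4:c3, 6:app, 8:c4, 10:app, 11:app, 12:app edges: (6,2,f); (6,11,a); (10,6,a); (10,12,f); (11,4,a); (11,4,f); (12,6,a); (12,8,f)
final:
nodes: 2:c3, 4:c3, 6:app, 8:c4, 10:app, 11:app, 12:app
edges: (6,2,f); (6,11,a); (10,6,a); (10,12,f); (11,4,a); (11,4,f); (12,6,a); (12,8,f)


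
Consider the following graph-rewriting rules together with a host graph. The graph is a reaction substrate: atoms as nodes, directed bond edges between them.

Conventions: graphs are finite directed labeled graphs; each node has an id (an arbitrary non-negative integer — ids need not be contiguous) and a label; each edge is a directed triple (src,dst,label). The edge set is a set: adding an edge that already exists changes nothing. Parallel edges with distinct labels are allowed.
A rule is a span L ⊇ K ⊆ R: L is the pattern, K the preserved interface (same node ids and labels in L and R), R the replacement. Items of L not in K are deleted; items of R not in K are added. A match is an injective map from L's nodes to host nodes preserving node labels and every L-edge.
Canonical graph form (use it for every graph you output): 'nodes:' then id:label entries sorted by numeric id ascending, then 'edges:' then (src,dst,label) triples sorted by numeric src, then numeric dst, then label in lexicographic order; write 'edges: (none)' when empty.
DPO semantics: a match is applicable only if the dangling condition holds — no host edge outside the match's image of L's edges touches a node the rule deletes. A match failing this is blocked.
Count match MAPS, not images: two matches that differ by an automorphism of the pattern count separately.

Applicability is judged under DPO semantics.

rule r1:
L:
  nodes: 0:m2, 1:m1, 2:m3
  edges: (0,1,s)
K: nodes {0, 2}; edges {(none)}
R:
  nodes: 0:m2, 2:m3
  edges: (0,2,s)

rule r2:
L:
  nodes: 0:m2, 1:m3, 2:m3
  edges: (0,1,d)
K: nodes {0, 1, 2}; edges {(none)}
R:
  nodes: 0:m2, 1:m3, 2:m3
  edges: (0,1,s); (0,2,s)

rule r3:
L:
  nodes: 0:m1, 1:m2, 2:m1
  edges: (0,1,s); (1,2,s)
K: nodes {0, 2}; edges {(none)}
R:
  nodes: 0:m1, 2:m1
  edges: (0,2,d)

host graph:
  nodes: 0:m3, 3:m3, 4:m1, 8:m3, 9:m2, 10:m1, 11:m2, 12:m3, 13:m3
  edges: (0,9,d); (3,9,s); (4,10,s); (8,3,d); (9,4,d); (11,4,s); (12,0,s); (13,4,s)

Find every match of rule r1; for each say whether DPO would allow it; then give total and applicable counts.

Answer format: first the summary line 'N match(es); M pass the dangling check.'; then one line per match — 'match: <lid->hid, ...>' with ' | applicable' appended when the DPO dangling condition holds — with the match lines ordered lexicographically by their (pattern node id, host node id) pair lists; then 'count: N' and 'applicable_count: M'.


5 match(es); 0 pass the dangling check.
match: 0->11, 1->4, 2->0
match: 0->11, 1->4, 2->3
match: 0->11, 1->4, 2->8
match: 0->11, 1->4, 2->12
match: 0->11, 1->4, 2->13
count: 5
applicable_count: 0


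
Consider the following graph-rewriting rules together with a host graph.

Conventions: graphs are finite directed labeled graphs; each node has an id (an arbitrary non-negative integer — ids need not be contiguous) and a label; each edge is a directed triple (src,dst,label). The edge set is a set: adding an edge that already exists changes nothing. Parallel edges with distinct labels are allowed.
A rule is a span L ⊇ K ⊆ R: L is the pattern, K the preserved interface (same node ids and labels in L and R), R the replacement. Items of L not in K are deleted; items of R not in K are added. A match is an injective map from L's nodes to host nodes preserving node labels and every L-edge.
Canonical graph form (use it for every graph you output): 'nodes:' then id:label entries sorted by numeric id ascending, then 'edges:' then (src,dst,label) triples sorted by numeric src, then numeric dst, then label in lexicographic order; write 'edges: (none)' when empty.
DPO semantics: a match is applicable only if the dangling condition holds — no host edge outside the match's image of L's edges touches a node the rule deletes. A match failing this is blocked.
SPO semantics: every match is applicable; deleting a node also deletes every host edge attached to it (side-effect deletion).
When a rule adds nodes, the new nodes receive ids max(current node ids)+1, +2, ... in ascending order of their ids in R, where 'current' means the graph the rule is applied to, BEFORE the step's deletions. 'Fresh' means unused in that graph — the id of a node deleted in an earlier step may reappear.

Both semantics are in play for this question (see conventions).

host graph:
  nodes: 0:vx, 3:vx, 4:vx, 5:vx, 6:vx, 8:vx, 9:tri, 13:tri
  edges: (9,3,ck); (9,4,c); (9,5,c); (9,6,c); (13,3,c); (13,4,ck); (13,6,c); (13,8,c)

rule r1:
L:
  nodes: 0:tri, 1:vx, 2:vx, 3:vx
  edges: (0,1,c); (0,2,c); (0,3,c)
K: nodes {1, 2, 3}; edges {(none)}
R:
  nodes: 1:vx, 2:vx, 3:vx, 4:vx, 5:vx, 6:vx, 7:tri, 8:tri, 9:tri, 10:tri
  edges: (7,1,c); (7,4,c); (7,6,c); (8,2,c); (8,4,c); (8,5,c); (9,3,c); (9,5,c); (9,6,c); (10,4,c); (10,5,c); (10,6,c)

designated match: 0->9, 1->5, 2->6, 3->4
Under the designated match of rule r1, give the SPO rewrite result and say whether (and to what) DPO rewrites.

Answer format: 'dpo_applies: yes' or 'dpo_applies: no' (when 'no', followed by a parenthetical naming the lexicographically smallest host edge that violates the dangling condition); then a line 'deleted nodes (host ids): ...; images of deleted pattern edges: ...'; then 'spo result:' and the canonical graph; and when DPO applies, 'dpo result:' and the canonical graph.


dpo_applies: no
(the rule deletes node 9, which keeps host edge (9,3,ck) outside the match image — the dangling condition fails, DPO blocks; SPO proceeds and side-deletes such edges)
deleted nodes (host ids): 9; images of deleted pattern edges: (9,4,c); (9,5,c); (9,6,c)
spo result:
nodes: 0:vx, 3:vx, 4:vx, 5:vx, 6:vx, 8:vx, 13:tri, 14:vx, 15:vx, 16:vx, 17:tri, 18:tri, 19:tri, 20:tri
edges: (13,3,c); (13,4,ck); (13,6,c); (13,8,c); (17,5,c); (17,14,c); (17,16,c); (18,6,c); (18,14,c); (18,15,c); (19,4,c); (19,15,c); (19,16,c); (20,14,c); (20,15,c); (20,16,c)
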